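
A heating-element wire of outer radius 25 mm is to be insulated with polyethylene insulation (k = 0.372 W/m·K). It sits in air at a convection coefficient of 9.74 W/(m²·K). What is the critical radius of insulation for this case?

r_cr ≈ 38.2 mm

For a cylinder r_cr = k/h = 0.372/9.74
r_cr = 38.2 mm; since the bare radius (25 mm) is below r_cr, adding a thin layer of insulation will *increase* heat loss.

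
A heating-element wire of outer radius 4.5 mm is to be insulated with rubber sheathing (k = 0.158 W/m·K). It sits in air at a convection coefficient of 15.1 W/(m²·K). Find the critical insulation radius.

For a cylinder r_cr = k/h = 0.158/15.1
r_cr = 10.5 mm; since the bare radius (4.5 mm) is below r_cr, adding a thin layer of insulation will *increase* heat loss.

r_cr ≈ 10.5 mm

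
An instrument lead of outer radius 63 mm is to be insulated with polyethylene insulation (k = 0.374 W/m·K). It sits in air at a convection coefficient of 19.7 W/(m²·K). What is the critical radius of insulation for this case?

For a cylinder r_cr = k/h = 0.374/19.7
r_cr = 19 mm; since the bare radius (63 mm) is above r_cr, any added insulation will reduce heat loss.

r_cr ≈ 19 mm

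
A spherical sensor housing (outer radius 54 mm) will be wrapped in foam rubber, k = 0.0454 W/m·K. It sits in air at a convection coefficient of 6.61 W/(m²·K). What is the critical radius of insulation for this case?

For a sphere r_cr = 2k/h = 2×0.0454/6.61
r_cr = 13.7 mm; since the bare radius (54 mm) is above r_cr, any added insulation will reduce heat loss.

r_cr ≈ 13.7 mm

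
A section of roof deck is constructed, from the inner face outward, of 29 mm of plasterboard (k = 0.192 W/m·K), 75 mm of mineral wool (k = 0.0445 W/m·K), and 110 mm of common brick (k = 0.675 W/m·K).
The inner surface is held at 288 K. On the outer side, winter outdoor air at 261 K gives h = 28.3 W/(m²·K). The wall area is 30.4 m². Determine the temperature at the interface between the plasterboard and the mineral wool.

Thermal resistances in series:
R_plasterboard = L/(kA) = 0.029/(0.192×30.4) = 0.004968 K/W
R_mineral wool = L/(kA) = 0.075/(0.0445×30.4) = 0.05544 K/W
R_common brick = L/(kA) = 0.11/(0.675×30.4) = 0.005361 K/W
R_outer film = 1/(h_o·A) = 1/(28.3×30.4) = 0.001162 K/W
R_total = 0.06693 K/W;  Q = ΔT/R_total = 27/0.06693 = 403.4 W
T_interface = T_inner − Q·ΣR(inner→interface) = 288 − 403×0.004968

T ≈ 286 K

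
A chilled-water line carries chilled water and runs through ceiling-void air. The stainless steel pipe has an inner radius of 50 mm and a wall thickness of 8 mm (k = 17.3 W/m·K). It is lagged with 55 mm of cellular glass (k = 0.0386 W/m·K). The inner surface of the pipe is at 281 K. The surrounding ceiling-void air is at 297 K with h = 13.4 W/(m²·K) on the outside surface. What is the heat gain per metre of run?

q′ ≈ 5.6 W/m

Treating each annulus and film as a series resistance:
R_stainless steel pipe wall = ln(58/50)/(2π×17.3×1) = 0.001365 K/W
R_cellular glass = ln(113/58)/(2π×0.0386×1) = 2.75 K/W
R_outer film = 1/(h_o·2πr_oL) = 1/(13.4×2π×0.113×1) = 0.1051 K/W
R_total = 2.856 K/W
Q = ΔT/R_total = 16/2.856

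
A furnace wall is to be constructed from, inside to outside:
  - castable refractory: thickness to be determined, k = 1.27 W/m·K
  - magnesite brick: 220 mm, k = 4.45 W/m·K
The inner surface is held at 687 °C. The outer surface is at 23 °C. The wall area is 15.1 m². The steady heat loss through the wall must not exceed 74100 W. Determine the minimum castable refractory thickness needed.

L ≈ 109 mm

Series thermal resistances:
R_magnesite brick = L/(kA) = 0.22/(4.45×15.1) = 0.003274 K/W
Sum of the known resistances R_other = 0.003274 K/W
Required total resistance R_tot = ΔT/Q_allow = 664/74100 = 0.008961 K/W
R_castable refractory = R_tot − R_other = 0.005687 K/W
L = R·k·A = 0.005687×1.27×15.1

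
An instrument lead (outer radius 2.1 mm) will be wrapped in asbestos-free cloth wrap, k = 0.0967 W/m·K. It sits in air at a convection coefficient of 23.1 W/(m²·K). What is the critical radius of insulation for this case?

r_cr ≈ 4.19 mm

For a cylinder r_cr = k/h = 0.0967/23.1
r_cr = 4.19 mm; since the bare radius (2.1 mm) is below r_cr, adding a thin layer of insulation will *increase* heat loss.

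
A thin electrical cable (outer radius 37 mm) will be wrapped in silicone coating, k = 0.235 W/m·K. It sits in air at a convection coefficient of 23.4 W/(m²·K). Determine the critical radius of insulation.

For a cylinder r_cr = k/h = 0.235/23.4
r_cr = 10 mm; since the bare radius (37 mm) is above r_cr, any added insulation will reduce heat loss.

r_cr ≈ 10 mm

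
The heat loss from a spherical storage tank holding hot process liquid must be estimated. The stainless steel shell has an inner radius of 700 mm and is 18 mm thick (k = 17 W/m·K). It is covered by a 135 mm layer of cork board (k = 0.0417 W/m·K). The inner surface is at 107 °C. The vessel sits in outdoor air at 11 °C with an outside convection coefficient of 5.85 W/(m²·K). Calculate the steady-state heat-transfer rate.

Radial (spherical) resistances in series:
R_stainless steel shell = (1/0.7 − 1/0.718)/(4π×17) = 1.676×10^-4 K/W
R_cork board = (1/0.718 − 1/0.853)/(4π×0.0417) = 0.4206 K/W
R_outer film = 1/(h·4πr_o²) = 1/(5.85×4π×0.853²) = 0.0187 K/W
R_total = 0.4395 K/W
Q = ΔT/R_total = 96/0.4395

Q ≈ 218 W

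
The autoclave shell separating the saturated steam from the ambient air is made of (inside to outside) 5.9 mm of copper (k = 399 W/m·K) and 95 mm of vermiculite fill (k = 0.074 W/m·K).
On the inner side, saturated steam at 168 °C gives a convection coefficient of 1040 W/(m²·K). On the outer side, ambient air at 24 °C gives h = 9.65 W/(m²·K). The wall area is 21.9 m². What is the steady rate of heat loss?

Q ≈ 2270 W

Treating each layer as a thermal resistance in series:
R_inner film = 1/(h_i·A) = 1/(1040×21.9) = 4.391×10^-5 K/W
R_copper = L/(kA) = 0.0059/(399×21.9) = 6.752×10^-7 K/W
R_vermiculite fill = L/(kA) = 0.095/(0.074×21.9) = 0.05862 K/W
R_outer film = 1/(h_o·A) = 1/(9.65×21.9) = 0.004732 K/W
R_total = 0.0634 K/W
Q = ΔT / R_total = 144 / 0.0634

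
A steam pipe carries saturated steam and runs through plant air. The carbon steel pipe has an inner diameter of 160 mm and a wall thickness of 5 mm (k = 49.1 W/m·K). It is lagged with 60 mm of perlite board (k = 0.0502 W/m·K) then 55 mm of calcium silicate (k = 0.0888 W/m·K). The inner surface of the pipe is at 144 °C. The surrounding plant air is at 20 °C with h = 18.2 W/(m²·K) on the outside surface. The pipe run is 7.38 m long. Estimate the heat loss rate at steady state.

Q ≈ 396 W

Per-layer cylindrical resistances, series-summed:
R_carbon steel pipe wall = ln(85/80)/(2π×49.1×7.38) = 2.663×10^-5 K/W
R_perlite board = ln(145/85)/(2π×0.0502×7.38) = 0.2294 K/W
R_calcium silicate = ln(200/145)/(2π×0.0888×7.38) = 0.0781 K/W
R_outer film = 1/(h_o·2πr_oL) = 1/(18.2×2π×0.2×7.38) = 0.005925 K/W
R_total = 0.3135 K/W
Q = ΔT/R_total = 124/0.3135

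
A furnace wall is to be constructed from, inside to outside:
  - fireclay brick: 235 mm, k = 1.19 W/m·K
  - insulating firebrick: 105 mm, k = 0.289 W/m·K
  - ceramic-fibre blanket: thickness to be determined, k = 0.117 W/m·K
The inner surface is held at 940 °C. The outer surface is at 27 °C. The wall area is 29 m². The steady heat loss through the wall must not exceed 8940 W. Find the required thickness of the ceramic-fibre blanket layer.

L ≈ 281 mm

Using the resistance-network approach (series):
R_fireclay brick = L/(kA) = 0.235/(1.19×29) = 0.00681 K/W
R_insulating firebrick = L/(kA) = 0.105/(0.289×29) = 0.01253 K/W
Sum of the known resistances R_other = 0.01934 K/W
Required total resistance R_tot = ΔT/Q_allow = 913/8940 = 0.1021 K/W
R_ceramic-fibre blanket = R_tot − R_other = 0.08279 K/W
L = R·k·A = 0.08279×0.117×29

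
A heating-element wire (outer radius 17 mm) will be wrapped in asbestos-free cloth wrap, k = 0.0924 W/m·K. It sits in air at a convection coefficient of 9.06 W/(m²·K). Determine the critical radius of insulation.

r_cr ≈ 10.2 mm

For a cylinder r_cr = k/h = 0.0924/9.06
r_cr = 10.2 mm; since the bare radius (17 mm) is above r_cr, any added insulation will reduce heat loss.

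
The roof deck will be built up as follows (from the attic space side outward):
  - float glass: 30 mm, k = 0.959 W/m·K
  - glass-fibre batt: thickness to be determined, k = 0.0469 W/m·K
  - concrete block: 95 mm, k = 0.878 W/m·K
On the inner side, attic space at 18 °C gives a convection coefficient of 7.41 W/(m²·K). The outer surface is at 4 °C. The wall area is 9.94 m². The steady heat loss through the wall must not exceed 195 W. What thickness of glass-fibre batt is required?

L ≈ 20.6 mm

Model the wall as resistances in series:
R_inner film = 1/(h_i·A) = 1/(7.41×9.94) = 0.01358 K/W
R_float glass = L/(kA) = 0.03/(0.959×9.94) = 0.003147 K/W
R_concrete block = L/(kA) = 0.095/(0.878×9.94) = 0.01089 K/W
Sum of the known resistances R_other = 0.02761 K/W
Required total resistance R_tot = ΔT/Q_allow = 14/195 = 0.07179 K/W
R_glass-fibre batt = R_tot − R_other = 0.04419 K/W
L = R·k·A = 0.04419×0.0469×9.94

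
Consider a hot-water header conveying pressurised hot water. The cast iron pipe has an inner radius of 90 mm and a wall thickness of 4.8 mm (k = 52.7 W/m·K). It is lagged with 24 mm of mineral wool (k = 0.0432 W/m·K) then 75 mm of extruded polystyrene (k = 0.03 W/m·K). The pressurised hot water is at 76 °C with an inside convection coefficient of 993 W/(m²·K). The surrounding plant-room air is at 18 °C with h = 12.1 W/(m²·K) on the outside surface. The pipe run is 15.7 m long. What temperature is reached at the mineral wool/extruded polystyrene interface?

Cylindrical conduction, so R = ln(r₂/r₁)/(2πkL) per layer, in series:
R_inner film = 1/(h_i·2πr₁L) = 1/(993×2π×0.09×15.7) = 1.134×10^-4 K/W
R_cast iron pipe wall = ln(94.8/90)/(2π×52.7×15.7) = 9.995×10^-6 K/W
R_mineral wool = ln(118.8/94.8)/(2π×0.0432×15.7) = 0.05296 K/W
R_extruded polystyrene = ln(193.8/118.8)/(2π×0.03×15.7) = 0.1654 K/W
R_outer film = 1/(h_o·2πr_oL) = 1/(12.1×2π×0.1938×15.7) = 0.004323 K/W
R_total = 0.2228 K/W
Q = ΔT/R_total = 58/0.2228
Q = 260 W
T_interface = T_inner − Q·ΣR(inner→interface) = 76 − 260×0.05308

T ≈ 62.2 °C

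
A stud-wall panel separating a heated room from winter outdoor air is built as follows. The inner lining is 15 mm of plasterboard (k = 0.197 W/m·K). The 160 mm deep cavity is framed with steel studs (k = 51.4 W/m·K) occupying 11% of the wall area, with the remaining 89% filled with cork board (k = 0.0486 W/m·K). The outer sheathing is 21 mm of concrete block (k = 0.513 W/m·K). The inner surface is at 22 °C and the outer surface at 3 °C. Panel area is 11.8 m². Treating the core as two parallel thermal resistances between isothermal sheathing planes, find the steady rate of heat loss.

Q ≈ 1540 W

Sheathing layers in series; stud and cavity paths in parallel between them.
R_inner = 0.015/(0.197×11.8) = 0.006453 K/W
R_stud  = 0.16/(51.4×0.11×11.8) = 0.002398 K/W
R_cav   = 0.16/(0.0486×0.89×11.8) = 0.3135 K/W
1/R_core = 1/R_stud + 1/R_cav → R_core = 0.00238 K/W
R_outer = 0.021/(0.513×11.8) = 0.003469 K/W
R_total = 0.0123 K/W
Q = ΔT/R_total = 19/0.0123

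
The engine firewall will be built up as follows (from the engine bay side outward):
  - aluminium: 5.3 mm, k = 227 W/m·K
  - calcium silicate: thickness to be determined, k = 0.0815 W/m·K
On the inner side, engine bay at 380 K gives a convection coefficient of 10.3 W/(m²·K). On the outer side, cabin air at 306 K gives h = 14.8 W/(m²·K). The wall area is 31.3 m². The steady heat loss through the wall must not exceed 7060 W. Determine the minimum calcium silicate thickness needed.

L ≈ 13.3 mm

Series thermal resistances:
R_inner film = 1/(h_i·A) = 1/(10.3×31.3) = 0.003102 K/W
R_aluminium = L/(kA) = 0.0053/(227×31.3) = 7.459×10^-7 K/W
R_outer film = 1/(h_o·A) = 1/(14.8×31.3) = 0.002159 K/W
Sum of the known resistances R_other = 0.005261 K/W
Required total resistance R_tot = ΔT/Q_allow = 74/7060 = 0.01048 K/W
R_calcium silicate = R_tot − R_other = 0.00522 K/W
L = R·k·A = 0.00522×0.0815×31.3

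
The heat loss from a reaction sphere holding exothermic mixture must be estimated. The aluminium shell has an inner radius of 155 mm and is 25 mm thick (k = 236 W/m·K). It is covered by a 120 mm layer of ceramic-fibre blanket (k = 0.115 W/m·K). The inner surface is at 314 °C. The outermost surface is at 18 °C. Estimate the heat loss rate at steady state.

Q ≈ 192 W

Each spherical layer contributes R = (1/r_i − 1/r_o)/(4πk):
R_aluminium shell = (1/0.155 − 1/0.18)/(4π×236) = 3.021×10^-4 K/W
R_ceramic-fibre blanket = (1/0.18 − 1/0.3)/(4π×0.115) = 1.538 K/W
R_total = 1.538 K/W
Q = ΔT/R_total = 296/1.538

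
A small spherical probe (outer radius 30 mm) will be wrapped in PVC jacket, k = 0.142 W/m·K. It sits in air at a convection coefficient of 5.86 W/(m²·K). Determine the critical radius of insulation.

For a sphere r_cr = 2k/h = 2×0.142/5.86
r_cr = 48.5 mm; since the bare radius (30 mm) is below r_cr, adding a thin layer of insulation will *increase* heat loss.

r_cr ≈ 48.5 mm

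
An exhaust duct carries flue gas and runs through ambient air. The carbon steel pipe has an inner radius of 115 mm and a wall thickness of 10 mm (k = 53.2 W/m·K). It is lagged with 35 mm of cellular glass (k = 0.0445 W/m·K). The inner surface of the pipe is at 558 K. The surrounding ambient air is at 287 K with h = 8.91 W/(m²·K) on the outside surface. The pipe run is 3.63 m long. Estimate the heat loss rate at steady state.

Cylindrical conduction, so R = ln(r₂/r₁)/(2πkL) per layer, in series:
R_carbon steel pipe wall = ln(125/115)/(2π×53.2×3.63) = 6.872×10^-5 K/W
R_cellular glass = ln(160/125)/(2π×0.0445×3.63) = 0.2432 K/W
R_outer film = 1/(h_o·2πr_oL) = 1/(8.91×2π×0.16×3.63) = 0.03076 K/W
R_total = 0.274 K/W
Q = ΔT/R_total = 271/0.274

Q ≈ 989 W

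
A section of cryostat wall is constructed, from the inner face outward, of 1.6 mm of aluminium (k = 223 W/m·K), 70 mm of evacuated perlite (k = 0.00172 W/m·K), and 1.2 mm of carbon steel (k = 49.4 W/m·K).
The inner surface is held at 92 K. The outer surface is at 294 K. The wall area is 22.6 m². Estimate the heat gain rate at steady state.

Q ≈ 112 W

Series thermal resistances:
R_aluminium = L/(kA) = 0.0016/(223×22.6) = 3.175×10^-7 K/W
R_evacuated perlite = L/(kA) = 0.07/(0.00172×22.6) = 1.801 K/W
R_carbon steel = L/(kA) = 0.0012/(49.4×22.6) = 1.075×10^-6 K/W
R_total = 1.801 K/W
Q = ΔT / R_total = 202 / 1.801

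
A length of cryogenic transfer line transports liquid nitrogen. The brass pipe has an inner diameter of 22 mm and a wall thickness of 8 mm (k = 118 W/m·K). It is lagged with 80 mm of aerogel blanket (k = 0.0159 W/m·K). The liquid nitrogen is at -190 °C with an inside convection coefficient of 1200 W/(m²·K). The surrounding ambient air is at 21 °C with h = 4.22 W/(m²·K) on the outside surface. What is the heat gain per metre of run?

For a radial system each layer contributes R = ln(r_out/r_in)/(2πkL); films add R = 1/(hA).
R_inner film = 1/(h_i·2πr₁L) = 1/(1200×2π×0.011×1) = 0.01206 K/W
R_brass pipe wall = ln(19/11)/(2π×118×1) = 7.372×10^-4 K/W
R_aerogel blanket = ln(99/19)/(2π×0.0159×1) = 16.52 K/W
R_outer film = 1/(h_o·2πr_oL) = 1/(4.22×2π×0.099×1) = 0.381 K/W
R_total = 16.92 K/W
Q = ΔT/R_total = 211/16.92

q′ ≈ 12.5 W/m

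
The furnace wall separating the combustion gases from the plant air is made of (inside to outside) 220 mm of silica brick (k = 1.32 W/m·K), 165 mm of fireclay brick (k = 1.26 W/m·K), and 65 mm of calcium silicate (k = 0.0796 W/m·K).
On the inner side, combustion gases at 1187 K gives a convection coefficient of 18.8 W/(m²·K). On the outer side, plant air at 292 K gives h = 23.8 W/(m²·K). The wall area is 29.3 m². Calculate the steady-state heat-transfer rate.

Using the resistance-network approach (series):
R_inner film = 1/(h_i·A) = 1/(18.8×29.3) = 0.001815 K/W
R_silica brick = L/(kA) = 0.22/(1.32×29.3) = 0.005688 K/W
R_fireclay brick = L/(kA) = 0.165/(1.26×29.3) = 0.004469 K/W
R_calcium silicate = L/(kA) = 0.065/(0.0796×29.3) = 0.02787 K/W
R_outer film = 1/(h_o·A) = 1/(23.8×29.3) = 0.001434 K/W
R_total = 0.04128 K/W
Q = ΔT / R_total = 895 / 0.04128

Q ≈ 21700 W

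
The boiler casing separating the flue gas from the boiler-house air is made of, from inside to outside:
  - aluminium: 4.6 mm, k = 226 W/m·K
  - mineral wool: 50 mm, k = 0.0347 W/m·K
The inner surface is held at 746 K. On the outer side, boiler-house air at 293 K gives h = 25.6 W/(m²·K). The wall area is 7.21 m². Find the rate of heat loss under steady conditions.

Q ≈ 2210 W

Series thermal resistances:
R_aluminium = L/(kA) = 0.0046/(226×7.21) = 2.823×10^-6 K/W
R_mineral wool = L/(kA) = 0.05/(0.0347×7.21) = 0.1999 K/W
R_outer film = 1/(h_o·A) = 1/(25.6×7.21) = 0.005418 K/W
R_total = 0.2053 K/W
Q = ΔT / R_total = 453 / 0.2053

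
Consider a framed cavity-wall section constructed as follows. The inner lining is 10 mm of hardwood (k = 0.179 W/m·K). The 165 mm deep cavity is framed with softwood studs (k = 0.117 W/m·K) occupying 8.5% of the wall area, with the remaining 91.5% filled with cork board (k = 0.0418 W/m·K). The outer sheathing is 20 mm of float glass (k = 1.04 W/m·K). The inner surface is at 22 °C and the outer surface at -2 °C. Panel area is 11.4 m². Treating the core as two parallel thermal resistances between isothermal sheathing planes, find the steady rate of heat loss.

Sheathing layers in series; stud and cavity paths in parallel between them.
R_inner = 0.01/(0.179×11.4) = 0.004901 K/W
R_stud  = 0.165/(0.117×0.085×11.4) = 1.455 K/W
R_cav   = 0.165/(0.0418×0.915×11.4) = 0.3784 K/W
1/R_core = 1/R_stud + 1/R_cav → R_core = 0.3003 K/W
R_outer = 0.02/(1.04×11.4) = 0.001687 K/W
R_total = 0.3069 K/W
Q = ΔT/R_total = 24/0.3069

Q ≈ 78.2 W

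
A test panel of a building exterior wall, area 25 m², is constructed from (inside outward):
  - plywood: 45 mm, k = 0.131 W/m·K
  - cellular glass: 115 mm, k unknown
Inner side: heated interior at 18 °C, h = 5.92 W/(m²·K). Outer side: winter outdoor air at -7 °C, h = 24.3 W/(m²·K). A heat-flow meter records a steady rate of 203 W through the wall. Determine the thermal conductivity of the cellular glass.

k ≈ 0.0455 W/(m·K)

Using the resistance-network approach (series):
R_inner film = 1/(h_i·A) = 1/(5.92×25) = 0.006757 K/W
R_plywood = L/(kA) = 0.045/(0.131×25) = 0.01374 K/W
R_outer film = 1/(h_o·A) = 1/(24.3×25) = 0.001646 K/W
Sum of known resistances R_other = 0.02214 K/W
Total R = ΔT/Q = 25/203 = 0.1232 K/W
R_cellular glass = R_total − R_other = 0.101 K/W
k = L/(R·A) = 0.115/(0.101×25)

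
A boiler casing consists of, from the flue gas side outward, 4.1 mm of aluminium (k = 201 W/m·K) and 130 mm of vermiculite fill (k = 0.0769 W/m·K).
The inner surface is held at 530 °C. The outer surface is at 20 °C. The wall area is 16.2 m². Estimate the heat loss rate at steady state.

Using the resistance-network approach (series):
R_aluminium = L/(kA) = 0.0041/(201×16.2) = 1.259×10^-6 K/W
R_vermiculite fill = L/(kA) = 0.13/(0.0769×16.2) = 0.1044 K/W
R_total = 0.1044 K/W
Q = ΔT / R_total = 510 / 0.1044

Q ≈ 4890 W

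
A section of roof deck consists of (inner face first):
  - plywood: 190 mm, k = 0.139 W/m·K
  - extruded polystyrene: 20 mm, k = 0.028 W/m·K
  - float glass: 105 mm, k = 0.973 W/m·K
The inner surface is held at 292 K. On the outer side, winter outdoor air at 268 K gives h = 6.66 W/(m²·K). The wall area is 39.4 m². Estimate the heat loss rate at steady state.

Treating each layer as a thermal resistance in series:
R_plywood = L/(kA) = 0.19/(0.139×39.4) = 0.03469 K/W
R_extruded polystyrene = L/(kA) = 0.02/(0.028×39.4) = 0.01813 K/W
R_float glass = L/(kA) = 0.105/(0.973×39.4) = 0.002739 K/W
R_outer film = 1/(h_o·A) = 1/(6.66×39.4) = 0.003811 K/W
R_total = 0.05937 K/W
Q = ΔT / R_total = 24 / 0.05937

Q ≈ 404 W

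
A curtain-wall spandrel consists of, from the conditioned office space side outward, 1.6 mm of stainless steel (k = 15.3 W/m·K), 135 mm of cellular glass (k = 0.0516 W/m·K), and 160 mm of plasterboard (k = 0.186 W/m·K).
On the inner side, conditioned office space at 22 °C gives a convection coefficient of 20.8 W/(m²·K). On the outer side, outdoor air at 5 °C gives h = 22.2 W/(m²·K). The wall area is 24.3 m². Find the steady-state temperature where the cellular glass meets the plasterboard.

T ≈ 9.31 °C

Model the wall as resistances in series:
R_inner film = 1/(h_i·A) = 1/(20.8×24.3) = 0.001978 K/W
R_stainless steel = L/(kA) = 0.0016/(15.3×24.3) = 4.304×10^-6 K/W
R_cellular glass = L/(kA) = 0.135/(0.0516×24.3) = 0.1077 K/W
R_plasterboard = L/(kA) = 0.16/(0.186×24.3) = 0.0354 K/W
R_outer film = 1/(h_o·A) = 1/(22.2×24.3) = 0.001854 K/W
R_total = 0.1469 K/W;  Q = ΔT/R_total = 17/0.1469 = 115.7 W
T_interface = T_inner − Q·ΣR(inner→interface) = 22 − 116×0.1096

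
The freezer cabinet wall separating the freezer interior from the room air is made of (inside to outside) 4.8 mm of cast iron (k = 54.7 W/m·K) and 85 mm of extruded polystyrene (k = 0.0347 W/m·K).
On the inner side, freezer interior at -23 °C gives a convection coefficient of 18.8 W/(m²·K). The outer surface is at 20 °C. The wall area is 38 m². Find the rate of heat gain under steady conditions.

Q ≈ 653 W

Model the wall as resistances in series:
R_inner film = 1/(h_i·A) = 1/(18.8×38) = 0.0014 K/W
R_cast iron = L/(kA) = 0.0048/(54.7×38) = 2.309×10^-6 K/W
R_extruded polystyrene = L/(kA) = 0.085/(0.0347×38) = 0.06446 K/W
R_total = 0.06586 K/W
Q = ΔT / R_total = 43 / 0.06586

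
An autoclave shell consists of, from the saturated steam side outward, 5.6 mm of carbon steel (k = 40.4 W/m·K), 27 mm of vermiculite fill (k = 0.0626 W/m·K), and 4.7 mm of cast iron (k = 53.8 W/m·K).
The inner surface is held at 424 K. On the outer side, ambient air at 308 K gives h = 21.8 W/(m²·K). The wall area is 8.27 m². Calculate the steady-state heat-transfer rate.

Q ≈ 2010 W

Thermal resistances in series:
R_carbon steel = L/(kA) = 0.0056/(40.4×8.27) = 1.676×10^-5 K/W
R_vermiculite fill = L/(kA) = 0.027/(0.0626×8.27) = 0.05215 K/W
R_cast iron = L/(kA) = 0.0047/(53.8×8.27) = 1.056×10^-5 K/W
R_outer film = 1/(h_o·A) = 1/(21.8×8.27) = 0.005547 K/W
R_total = 0.05773 K/W
Q = ΔT / R_total = 116 / 0.05773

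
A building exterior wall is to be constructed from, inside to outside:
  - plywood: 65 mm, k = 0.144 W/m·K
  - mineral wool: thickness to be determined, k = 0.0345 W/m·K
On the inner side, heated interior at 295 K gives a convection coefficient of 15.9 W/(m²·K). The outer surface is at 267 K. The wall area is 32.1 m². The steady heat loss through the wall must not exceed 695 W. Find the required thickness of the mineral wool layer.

L ≈ 26.9 mm

Treating each layer as a thermal resistance in series:
R_inner film = 1/(h_i·A) = 1/(15.9×32.1) = 0.001959 K/W
R_plywood = L/(kA) = 0.065/(0.144×32.1) = 0.01406 K/W
Sum of the known resistances R_other = 0.01602 K/W
Required total resistance R_tot = ΔT/Q_allow = 28/695 = 0.04029 K/W
R_mineral wool = R_tot − R_other = 0.02427 K/W
L = R·k·A = 0.02427×0.0345×32.1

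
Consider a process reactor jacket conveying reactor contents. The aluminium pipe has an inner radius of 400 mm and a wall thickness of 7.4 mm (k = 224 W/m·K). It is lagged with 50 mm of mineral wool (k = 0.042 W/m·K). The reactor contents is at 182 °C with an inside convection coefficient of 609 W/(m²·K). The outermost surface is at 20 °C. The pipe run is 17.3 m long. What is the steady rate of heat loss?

Per-layer cylindrical resistances, series-summed:
R_inner film = 1/(h_i·2πr₁L) = 1/(609×2π×0.4×17.3) = 3.777×10^-5 K/W
R_aluminium pipe wall = ln(407.4/400)/(2π×224×17.3) = 7.529×10^-7 K/W
R_mineral wool = ln(457.4/407.4)/(2π×0.042×17.3) = 0.02536 K/W
R_total = 0.0254 K/W
Q = ΔT/R_total = 162/0.0254

Q ≈ 6380 W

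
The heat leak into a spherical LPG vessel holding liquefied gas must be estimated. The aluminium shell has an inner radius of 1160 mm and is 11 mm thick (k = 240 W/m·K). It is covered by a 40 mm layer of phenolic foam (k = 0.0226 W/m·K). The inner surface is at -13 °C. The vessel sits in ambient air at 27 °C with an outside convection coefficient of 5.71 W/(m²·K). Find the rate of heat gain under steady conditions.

Q ≈ 368 W

For a spherical shell R = (1/r₁ − 1/r₂)/(4πk); film R = 1/(h·4πr²). In series:
R_aluminium shell = (1/1.16 − 1/1.171)/(4π×240) = 2.685×10^-6 K/W
R_phenolic foam = (1/1.171 − 1/1.211)/(4π×0.0226) = 0.09932 K/W
R_outer film = 1/(h·4πr_o²) = 1/(5.71×4π×1.211²) = 0.009503 K/W
R_total = 0.1088 K/W
Q = ΔT/R_total = 40/0.1088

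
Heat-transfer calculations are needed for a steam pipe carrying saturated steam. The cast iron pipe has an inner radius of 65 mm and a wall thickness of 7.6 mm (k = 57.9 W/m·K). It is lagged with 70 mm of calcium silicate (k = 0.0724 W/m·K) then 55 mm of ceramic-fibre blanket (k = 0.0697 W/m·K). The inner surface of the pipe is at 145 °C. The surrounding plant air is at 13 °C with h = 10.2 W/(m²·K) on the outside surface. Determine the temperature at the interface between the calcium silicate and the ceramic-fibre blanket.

Per-layer cylindrical resistances, series-summed:
R_cast iron pipe wall = ln(72.6/65)/(2π×57.9×1) = 3.04×10^-4 K/W
R_calcium silicate = ln(142.6/72.6)/(2π×0.0724×1) = 1.484 K/W
R_ceramic-fibre blanket = ln(197.6/142.6)/(2π×0.0697×1) = 0.7449 K/W
R_outer film = 1/(h_o·2πr_oL) = 1/(10.2×2π×0.1976×1) = 0.07896 K/W
R_total = 2.308 K/W
Q = ΔT/R_total = 132/2.308
Q = 57.2 W/m
T_interface = T_inner − Q·ΣR(inner→interface) = 145 − 57.2×1.484

T ≈ 60.1 °C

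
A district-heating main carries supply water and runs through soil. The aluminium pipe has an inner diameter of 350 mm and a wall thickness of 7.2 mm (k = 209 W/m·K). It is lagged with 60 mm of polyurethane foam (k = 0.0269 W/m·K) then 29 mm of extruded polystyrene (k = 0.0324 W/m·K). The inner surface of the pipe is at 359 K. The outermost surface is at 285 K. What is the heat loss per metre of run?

Radial resistances (cylindrical: R_cond = ln(r_o/r_i)/(2πkL), R_conv = 1/(h·2πrL)):
R_aluminium pipe wall = ln(182.2/175)/(2π×209×1) = 3.07×10^-5 K/W
R_polyurethane foam = ln(242.2/182.2)/(2π×0.0269×1) = 1.684 K/W
R_extruded polystyrene = ln(271.2/242.2)/(2π×0.0324×1) = 0.5555 K/W
R_total = 2.24 K/W
Q = ΔT/R_total = 74/2.24

q′ ≈ 33 W/m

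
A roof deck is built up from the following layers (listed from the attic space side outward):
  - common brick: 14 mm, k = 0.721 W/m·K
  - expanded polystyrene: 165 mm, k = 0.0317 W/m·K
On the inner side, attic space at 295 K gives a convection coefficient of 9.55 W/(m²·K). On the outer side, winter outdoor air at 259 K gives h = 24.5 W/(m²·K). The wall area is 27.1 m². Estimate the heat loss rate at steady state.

Q ≈ 182 W

Series thermal resistances:
R_inner film = 1/(h_i·A) = 1/(9.55×27.1) = 0.003864 K/W
R_common brick = L/(kA) = 0.014/(0.721×27.1) = 7.165×10^-4 K/W
R_expanded polystyrene = L/(kA) = 0.165/(0.0317×27.1) = 0.1921 K/W
R_outer film = 1/(h_o·A) = 1/(24.5×27.1) = 0.001506 K/W
R_total = 0.1982 K/W
Q = ΔT / R_total = 36 / 0.1982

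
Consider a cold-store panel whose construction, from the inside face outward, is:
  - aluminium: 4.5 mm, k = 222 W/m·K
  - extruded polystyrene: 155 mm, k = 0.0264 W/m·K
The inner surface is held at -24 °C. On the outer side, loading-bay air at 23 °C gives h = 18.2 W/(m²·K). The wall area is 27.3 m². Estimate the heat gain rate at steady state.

Thermal resistances in series:
R_aluminium = L/(kA) = 0.0045/(222×27.3) = 7.425×10^-7 K/W
R_extruded polystyrene = L/(kA) = 0.155/(0.0264×27.3) = 0.2151 K/W
R_outer film = 1/(h_o·A) = 1/(18.2×27.3) = 0.002013 K/W
R_total = 0.2171 K/W
Q = ΔT / R_total = 47 / 0.2171

Q ≈ 217 W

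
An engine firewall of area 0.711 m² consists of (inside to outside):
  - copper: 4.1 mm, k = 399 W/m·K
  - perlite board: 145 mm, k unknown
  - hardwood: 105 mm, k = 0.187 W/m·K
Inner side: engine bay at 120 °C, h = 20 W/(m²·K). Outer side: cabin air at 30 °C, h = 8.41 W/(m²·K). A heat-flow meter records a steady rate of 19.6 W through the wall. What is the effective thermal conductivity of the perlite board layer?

Model the wall as resistances in series:
R_inner film = 1/(h_i·A) = 1/(20×0.711) = 0.07032 K/W
R_copper = L/(kA) = 0.0041/(399×0.711) = 1.445×10^-5 K/W
R_hardwood = L/(kA) = 0.105/(0.187×0.711) = 0.7897 K/W
R_outer film = 1/(h_o·A) = 1/(8.41×0.711) = 0.1672 K/W
Sum of known resistances R_other = 1.027 K/W
Total R = ΔT/Q = 90/19.6 = 4.592 K/W
R_perlite board = R_total − R_other = 3.565 K/W
k = L/(R·A) = 0.145/(3.565×0.711)

k ≈ 0.0572 W/(m·K)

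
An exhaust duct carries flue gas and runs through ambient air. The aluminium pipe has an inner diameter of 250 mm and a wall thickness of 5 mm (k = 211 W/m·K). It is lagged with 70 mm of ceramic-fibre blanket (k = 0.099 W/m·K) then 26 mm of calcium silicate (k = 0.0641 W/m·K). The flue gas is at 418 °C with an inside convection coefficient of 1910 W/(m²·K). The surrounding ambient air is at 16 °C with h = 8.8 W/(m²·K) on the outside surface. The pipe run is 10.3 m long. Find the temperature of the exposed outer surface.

Radial resistances (cylindrical: R_cond = ln(r_o/r_i)/(2πkL), R_conv = 1/(h·2πrL)):
R_inner film = 1/(h_i·2πr₁L) = 1/(1910×2π×0.125×10.3) = 6.472×10^-5 K/W
R_aluminium pipe wall = ln(130/125)/(2π×211×10.3) = 2.872×10^-6 K/W
R_ceramic-fibre blanket = ln(200/130)/(2π×0.099×10.3) = 0.06724 K/W
R_calcium silicate = ln(226/200)/(2π×0.0641×10.3) = 0.02946 K/W
R_outer film = 1/(h_o·2πr_oL) = 1/(8.8×2π×0.226×10.3) = 0.007769 K/W
R_total = 0.1045 K/W
Q = ΔT/R_total = 402/0.1045
Q = 3850 W
T_interface = T_inner − Q·ΣR(inner→interface) = 418 − 3850×0.09677

T ≈ 45.9 °C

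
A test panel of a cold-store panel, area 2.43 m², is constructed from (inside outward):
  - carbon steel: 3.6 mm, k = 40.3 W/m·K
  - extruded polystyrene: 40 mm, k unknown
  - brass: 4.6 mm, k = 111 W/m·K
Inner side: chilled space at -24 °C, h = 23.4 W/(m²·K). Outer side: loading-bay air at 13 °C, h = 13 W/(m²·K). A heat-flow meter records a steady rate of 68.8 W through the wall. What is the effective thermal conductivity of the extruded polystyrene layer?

Model the wall as resistances in series:
R_inner film = 1/(h_i·A) = 1/(23.4×2.43) = 0.01759 K/W
R_carbon steel = L/(kA) = 0.0036/(40.3×2.43) = 3.676×10^-5 K/W
R_brass = L/(kA) = 0.0046/(111×2.43) = 1.705×10^-5 K/W
R_outer film = 1/(h_o·A) = 1/(13×2.43) = 0.03166 K/W
Sum of known resistances R_other = 0.0493 K/W
Total R = ΔT/Q = 37/68.8 = 0.5378 K/W
R_extruded polystyrene = R_total − R_other = 0.4885 K/W
k = L/(R·A) = 0.04/(0.4885×2.43)

k ≈ 0.0337 W/(m·K)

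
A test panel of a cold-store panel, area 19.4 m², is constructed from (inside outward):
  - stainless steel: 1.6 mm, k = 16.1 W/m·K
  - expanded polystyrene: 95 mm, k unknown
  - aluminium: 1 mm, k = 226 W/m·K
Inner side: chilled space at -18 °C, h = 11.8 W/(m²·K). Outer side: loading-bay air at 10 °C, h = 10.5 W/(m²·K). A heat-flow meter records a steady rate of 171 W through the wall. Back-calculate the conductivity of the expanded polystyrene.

k ≈ 0.0317 W/(m·K)

Treating each layer as a thermal resistance in series:
R_inner film = 1/(h_i·A) = 1/(11.8×19.4) = 0.004368 K/W
R_stainless steel = L/(kA) = 0.0016/(16.1×19.4) = 5.123×10^-6 K/W
R_aluminium = L/(kA) = 0.001/(226×19.4) = 2.281×10^-7 K/W
R_outer film = 1/(h_o·A) = 1/(10.5×19.4) = 0.004909 K/W
Sum of known resistances R_other = 0.009283 K/W
Total R = ΔT/Q = 28/171 = 0.1637 K/W
R_expanded polystyrene = R_total − R_other = 0.1545 K/W
k = L/(R·A) = 0.095/(0.1545×19.4)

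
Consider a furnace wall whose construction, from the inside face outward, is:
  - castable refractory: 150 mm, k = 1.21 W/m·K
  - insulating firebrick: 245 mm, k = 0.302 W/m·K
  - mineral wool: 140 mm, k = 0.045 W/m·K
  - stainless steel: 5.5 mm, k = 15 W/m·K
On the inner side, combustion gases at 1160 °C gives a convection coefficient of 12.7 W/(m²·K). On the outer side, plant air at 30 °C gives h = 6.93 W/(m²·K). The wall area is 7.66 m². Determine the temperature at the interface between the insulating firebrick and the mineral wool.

Series thermal resistances:
R_inner film = 1/(h_i·A) = 1/(12.7×7.66) = 0.01028 K/W
R_castable refractory = L/(kA) = 0.15/(1.21×7.66) = 0.01618 K/W
R_insulating firebrick = L/(kA) = 0.245/(0.302×7.66) = 0.1059 K/W
R_mineral wool = L/(kA) = 0.14/(0.045×7.66) = 0.4062 K/W
R_stainless steel = L/(kA) = 0.0055/(15×7.66) = 4.787×10^-5 K/W
R_outer film = 1/(h_o·A) = 1/(6.93×7.66) = 0.01884 K/W
R_total = 0.5574 K/W;  Q = ΔT/R_total = 1130/0.5574 = 2027 W
T_interface = T_inner − Q·ΣR(inner→interface) = 1160 − 2030×0.1324

T ≈ 892 °C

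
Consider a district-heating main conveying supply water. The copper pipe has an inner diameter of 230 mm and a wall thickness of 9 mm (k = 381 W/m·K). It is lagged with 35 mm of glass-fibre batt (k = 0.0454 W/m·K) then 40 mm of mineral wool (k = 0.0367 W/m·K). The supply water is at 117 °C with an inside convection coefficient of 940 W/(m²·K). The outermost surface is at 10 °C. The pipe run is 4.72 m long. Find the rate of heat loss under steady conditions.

Q ≈ 274 W

Treating each annulus and film as a series resistance:
R_inner film = 1/(h_i·2πr₁L) = 1/(940×2π×0.115×4.72) = 3.119×10^-4 K/W
R_copper pipe wall = ln(124/115)/(2π×381×4.72) = 6.669×10^-6 K/W
R_glass-fibre batt = ln(159/124)/(2π×0.0454×4.72) = 0.1847 K/W
R_mineral wool = ln(199/159)/(2π×0.0367×4.72) = 0.2062 K/W
R_total = 0.3911 K/W
Q = ΔT/R_total = 107/0.3911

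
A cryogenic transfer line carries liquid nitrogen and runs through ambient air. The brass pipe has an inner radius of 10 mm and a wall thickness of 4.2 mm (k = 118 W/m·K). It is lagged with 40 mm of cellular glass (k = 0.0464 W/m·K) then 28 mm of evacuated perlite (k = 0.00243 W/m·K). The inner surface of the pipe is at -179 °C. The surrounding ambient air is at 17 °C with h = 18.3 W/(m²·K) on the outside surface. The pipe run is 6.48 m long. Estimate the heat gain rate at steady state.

For a radial system each layer contributes R = ln(r_out/r_in)/(2πkL); films add R = 1/(hA).
R_brass pipe wall = ln(14.2/10)/(2π×118×6.48) = 7.299×10^-5 K/W
R_cellular glass = ln(54.2/14.2)/(2π×0.0464×6.48) = 0.709 K/W
R_evacuated perlite = ln(82.2/54.2)/(2π×0.00243×6.48) = 4.209 K/W
R_outer film = 1/(h_o·2πr_oL) = 1/(18.3×2π×0.0822×6.48) = 0.01633 K/W
R_total = 4.935 K/W
Q = ΔT/R_total = 196/4.935

Q ≈ 39.7 W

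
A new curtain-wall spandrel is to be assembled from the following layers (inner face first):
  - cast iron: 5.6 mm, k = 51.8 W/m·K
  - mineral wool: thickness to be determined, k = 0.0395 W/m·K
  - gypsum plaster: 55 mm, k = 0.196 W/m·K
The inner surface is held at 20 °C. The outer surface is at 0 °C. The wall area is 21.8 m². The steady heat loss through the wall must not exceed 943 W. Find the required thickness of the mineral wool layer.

L ≈ 7.17 mm

Treating each layer as a thermal resistance in series:
R_cast iron = L/(kA) = 0.0056/(51.8×21.8) = 4.959×10^-6 K/W
R_gypsum plaster = L/(kA) = 0.055/(0.196×21.8) = 0.01287 K/W
Sum of the known resistances R_other = 0.01288 K/W
Required total resistance R_tot = ΔT/Q_allow = 20/943 = 0.02121 K/W
R_mineral wool = R_tot − R_other = 0.008332 K/W
L = R·k·A = 0.008332×0.0395×21.8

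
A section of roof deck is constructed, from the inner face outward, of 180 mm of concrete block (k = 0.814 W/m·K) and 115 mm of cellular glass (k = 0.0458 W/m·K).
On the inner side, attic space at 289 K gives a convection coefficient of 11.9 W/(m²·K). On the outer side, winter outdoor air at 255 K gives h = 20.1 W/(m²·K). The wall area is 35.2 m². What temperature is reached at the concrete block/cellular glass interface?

Thermal resistances in series:
R_inner film = 1/(h_i·A) = 1/(11.9×35.2) = 0.002387 K/W
R_concrete block = L/(kA) = 0.18/(0.814×35.2) = 0.006282 K/W
R_cellular glass = L/(kA) = 0.115/(0.0458×35.2) = 0.07133 K/W
R_outer film = 1/(h_o·A) = 1/(20.1×35.2) = 0.001413 K/W
R_total = 0.08142 K/W;  Q = ΔT/R_total = 34/0.08142 = 417.6 W
T_interface = T_inner − Q·ΣR(inner→interface) = 289 − 418×0.008669

T ≈ 285 K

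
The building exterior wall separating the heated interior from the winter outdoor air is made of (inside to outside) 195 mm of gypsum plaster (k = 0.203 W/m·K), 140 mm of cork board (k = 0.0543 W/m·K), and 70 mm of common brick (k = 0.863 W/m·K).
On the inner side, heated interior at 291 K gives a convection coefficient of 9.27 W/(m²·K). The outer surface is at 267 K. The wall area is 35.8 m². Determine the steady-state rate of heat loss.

Q ≈ 230 W

Thermal resistances in series:
R_inner film = 1/(h_i·A) = 1/(9.27×35.8) = 0.003013 K/W
R_gypsum plaster = L/(kA) = 0.195/(0.203×35.8) = 0.02683 K/W
R_cork board = L/(kA) = 0.14/(0.0543×35.8) = 0.07202 K/W
R_common brick = L/(kA) = 0.07/(0.863×35.8) = 0.002266 K/W
R_total = 0.1041 K/W
Q = ΔT / R_total = 24 / 0.1041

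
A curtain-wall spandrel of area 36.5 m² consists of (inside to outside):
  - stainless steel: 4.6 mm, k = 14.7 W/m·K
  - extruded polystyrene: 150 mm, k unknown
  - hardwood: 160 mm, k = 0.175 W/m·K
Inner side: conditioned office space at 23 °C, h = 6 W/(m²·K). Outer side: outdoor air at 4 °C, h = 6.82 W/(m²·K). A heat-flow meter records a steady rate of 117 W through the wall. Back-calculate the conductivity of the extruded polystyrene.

Treating each layer as a thermal resistance in series:
R_inner film = 1/(h_i·A) = 1/(6×36.5) = 0.004566 K/W
R_stainless steel = L/(kA) = 0.0046/(14.7×36.5) = 8.573×10^-6 K/W
R_hardwood = L/(kA) = 0.16/(0.175×36.5) = 0.02505 K/W
R_outer film = 1/(h_o·A) = 1/(6.82×36.5) = 0.004017 K/W
Sum of known resistances R_other = 0.03364 K/W
Total R = ΔT/Q = 19/117 = 0.1624 K/W
R_extruded polystyrene = R_total − R_other = 0.1288 K/W
k = L/(R·A) = 0.15/(0.1288×36.5)

k ≈ 0.0319 W/(m·K)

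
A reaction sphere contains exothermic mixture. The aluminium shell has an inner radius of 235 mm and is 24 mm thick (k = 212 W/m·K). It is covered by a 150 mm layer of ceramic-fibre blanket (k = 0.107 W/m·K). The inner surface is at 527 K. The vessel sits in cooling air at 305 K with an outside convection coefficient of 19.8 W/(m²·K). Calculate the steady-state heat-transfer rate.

Spherical conduction: R = (1/r_in − 1/r_out)/(4πk) per layer; series-sum.
R_aluminium shell = (1/0.235 − 1/0.259)/(4π×212) = 1.48×10^-4 K/W
R_ceramic-fibre blanket = (1/0.259 − 1/0.409)/(4π×0.107) = 1.053 K/W
R_outer film = 1/(h·4πr_o²) = 1/(19.8×4π×0.409²) = 0.02403 K/W
R_total = 1.077 K/W
Q = ΔT/R_total = 222/1.077

Q ≈ 206 W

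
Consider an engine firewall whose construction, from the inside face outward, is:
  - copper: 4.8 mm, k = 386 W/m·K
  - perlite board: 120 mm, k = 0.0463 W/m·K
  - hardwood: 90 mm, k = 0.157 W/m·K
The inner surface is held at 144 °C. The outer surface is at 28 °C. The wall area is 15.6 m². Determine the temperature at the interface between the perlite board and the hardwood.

Treating each layer as a thermal resistance in series:
R_copper = L/(kA) = 0.0048/(386×15.6) = 7.971×10^-7 K/W
R_perlite board = L/(kA) = 0.12/(0.0463×15.6) = 0.1661 K/W
R_hardwood = L/(kA) = 0.09/(0.157×15.6) = 0.03675 K/W
R_total = 0.2029 K/W;  Q = ΔT/R_total = 116/0.2029 = 571.7 W
T_interface = T_inner − Q·ΣR(inner→interface) = 144 − 572×0.1661

T ≈ 49 °C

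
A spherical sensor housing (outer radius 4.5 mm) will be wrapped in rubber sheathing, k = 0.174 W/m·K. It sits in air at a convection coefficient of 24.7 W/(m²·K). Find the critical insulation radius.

For a sphere r_cr = 2k/h = 2×0.174/24.7
r_cr = 14.1 mm; since the bare radius (4.5 mm) is below r_cr, adding a thin layer of insulation will *increase* heat loss.

r_cr ≈ 14.1 mm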